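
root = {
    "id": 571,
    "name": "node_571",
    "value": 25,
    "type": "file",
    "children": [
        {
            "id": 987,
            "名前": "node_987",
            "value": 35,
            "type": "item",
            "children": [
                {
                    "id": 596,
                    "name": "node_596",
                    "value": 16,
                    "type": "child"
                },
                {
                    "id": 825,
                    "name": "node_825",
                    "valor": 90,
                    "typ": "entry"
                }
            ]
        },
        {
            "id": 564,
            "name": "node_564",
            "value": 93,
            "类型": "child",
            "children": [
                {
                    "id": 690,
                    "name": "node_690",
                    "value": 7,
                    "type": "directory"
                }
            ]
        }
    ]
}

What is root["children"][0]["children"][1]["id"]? 825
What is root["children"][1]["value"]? 93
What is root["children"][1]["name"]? "node_564"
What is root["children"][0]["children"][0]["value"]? 16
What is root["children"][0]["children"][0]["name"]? "node_596"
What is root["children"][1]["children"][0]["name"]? "node_690"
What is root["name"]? "node_571"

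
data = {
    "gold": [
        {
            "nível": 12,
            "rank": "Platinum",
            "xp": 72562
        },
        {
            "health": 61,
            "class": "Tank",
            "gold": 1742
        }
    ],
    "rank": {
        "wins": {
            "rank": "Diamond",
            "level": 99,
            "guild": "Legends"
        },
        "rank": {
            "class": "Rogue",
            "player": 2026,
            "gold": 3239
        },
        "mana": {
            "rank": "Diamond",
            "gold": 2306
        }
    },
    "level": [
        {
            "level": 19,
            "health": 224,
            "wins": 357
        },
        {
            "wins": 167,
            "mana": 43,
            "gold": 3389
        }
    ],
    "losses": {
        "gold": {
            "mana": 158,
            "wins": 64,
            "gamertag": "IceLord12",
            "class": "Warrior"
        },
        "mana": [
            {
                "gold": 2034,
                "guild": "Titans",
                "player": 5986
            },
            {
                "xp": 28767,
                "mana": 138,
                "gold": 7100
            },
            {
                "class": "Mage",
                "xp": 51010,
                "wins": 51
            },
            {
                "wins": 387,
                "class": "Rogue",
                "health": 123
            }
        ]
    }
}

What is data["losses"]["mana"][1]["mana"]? 138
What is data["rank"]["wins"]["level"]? 99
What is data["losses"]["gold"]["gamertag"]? "IceLord12"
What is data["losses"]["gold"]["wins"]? 64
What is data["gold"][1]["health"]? 61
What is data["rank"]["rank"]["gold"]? 3239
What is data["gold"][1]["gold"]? 1742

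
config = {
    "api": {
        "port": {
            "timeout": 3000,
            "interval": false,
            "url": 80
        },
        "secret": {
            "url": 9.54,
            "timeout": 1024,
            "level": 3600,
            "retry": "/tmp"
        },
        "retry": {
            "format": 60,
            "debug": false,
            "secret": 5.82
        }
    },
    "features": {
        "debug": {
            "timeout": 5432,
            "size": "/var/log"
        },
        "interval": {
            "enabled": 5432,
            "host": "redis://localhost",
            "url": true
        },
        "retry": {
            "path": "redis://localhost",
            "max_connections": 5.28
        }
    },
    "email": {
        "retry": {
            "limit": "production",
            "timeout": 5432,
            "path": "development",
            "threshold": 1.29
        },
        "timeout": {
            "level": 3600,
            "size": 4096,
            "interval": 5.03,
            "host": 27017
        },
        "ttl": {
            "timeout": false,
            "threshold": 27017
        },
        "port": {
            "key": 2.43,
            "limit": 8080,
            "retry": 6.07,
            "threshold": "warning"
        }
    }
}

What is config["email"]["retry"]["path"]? "development"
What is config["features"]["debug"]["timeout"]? 5432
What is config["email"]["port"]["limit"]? 8080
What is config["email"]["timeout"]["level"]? 3600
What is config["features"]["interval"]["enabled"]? 5432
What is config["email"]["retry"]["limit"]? "production"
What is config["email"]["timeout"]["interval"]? 5.03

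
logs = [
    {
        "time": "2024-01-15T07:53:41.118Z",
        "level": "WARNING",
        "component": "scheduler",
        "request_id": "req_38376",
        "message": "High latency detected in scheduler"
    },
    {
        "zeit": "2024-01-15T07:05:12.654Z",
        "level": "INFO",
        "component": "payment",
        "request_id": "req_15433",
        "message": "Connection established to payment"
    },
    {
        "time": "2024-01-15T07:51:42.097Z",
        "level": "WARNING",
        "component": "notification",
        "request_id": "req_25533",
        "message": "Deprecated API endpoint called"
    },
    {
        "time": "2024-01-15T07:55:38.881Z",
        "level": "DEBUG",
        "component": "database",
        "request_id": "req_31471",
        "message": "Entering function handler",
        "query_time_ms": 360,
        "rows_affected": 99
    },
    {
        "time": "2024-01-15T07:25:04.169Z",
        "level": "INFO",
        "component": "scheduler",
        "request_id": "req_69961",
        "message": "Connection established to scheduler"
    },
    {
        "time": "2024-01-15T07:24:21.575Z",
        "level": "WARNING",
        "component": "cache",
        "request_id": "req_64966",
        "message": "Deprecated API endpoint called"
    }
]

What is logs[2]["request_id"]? "req_25533"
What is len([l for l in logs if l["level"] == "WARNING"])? 3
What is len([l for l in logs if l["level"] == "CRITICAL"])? 0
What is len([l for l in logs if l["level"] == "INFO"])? 2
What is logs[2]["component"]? "notification"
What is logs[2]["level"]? "WARNING"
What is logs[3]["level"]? "DEBUG"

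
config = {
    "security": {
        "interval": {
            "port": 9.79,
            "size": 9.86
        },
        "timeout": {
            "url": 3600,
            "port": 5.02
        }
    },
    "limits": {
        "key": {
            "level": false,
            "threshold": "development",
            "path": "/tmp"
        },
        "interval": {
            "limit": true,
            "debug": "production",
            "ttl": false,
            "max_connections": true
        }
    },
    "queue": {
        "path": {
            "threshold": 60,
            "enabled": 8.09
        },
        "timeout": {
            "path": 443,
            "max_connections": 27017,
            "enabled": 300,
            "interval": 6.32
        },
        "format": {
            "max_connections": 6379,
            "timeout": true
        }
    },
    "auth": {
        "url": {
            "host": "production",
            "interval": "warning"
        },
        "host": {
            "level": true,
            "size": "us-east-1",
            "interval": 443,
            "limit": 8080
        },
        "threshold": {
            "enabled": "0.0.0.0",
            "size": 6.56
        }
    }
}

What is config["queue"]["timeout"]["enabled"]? 300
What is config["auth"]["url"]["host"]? "production"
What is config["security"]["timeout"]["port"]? 5.02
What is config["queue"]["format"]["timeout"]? True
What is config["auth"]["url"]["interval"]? "warning"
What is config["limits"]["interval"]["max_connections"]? True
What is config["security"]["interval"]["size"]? 9.86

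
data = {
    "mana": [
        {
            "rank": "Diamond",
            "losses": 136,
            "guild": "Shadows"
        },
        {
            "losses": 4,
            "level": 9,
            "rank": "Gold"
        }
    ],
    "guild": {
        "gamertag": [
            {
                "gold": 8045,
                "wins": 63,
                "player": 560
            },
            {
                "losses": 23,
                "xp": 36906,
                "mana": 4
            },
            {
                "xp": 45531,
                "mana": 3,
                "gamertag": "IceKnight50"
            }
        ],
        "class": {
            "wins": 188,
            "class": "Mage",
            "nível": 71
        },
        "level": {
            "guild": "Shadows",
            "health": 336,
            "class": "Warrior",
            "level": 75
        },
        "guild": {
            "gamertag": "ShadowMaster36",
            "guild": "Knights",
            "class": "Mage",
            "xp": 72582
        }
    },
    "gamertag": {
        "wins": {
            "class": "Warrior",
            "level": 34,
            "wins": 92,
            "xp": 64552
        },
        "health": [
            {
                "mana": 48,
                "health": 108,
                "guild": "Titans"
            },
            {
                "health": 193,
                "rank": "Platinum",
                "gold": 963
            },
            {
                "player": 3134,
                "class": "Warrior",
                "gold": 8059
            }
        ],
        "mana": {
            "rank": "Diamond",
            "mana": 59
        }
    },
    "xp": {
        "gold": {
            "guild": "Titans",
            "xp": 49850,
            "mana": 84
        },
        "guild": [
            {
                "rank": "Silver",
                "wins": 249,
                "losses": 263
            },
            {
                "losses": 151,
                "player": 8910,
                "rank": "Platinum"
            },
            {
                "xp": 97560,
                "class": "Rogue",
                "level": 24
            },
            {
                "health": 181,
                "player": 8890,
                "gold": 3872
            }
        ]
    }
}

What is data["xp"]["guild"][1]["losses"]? 151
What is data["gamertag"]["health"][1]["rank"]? "Platinum"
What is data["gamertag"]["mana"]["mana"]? 59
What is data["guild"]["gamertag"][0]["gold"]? 8045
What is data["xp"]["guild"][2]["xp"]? 97560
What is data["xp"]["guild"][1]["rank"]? "Platinum"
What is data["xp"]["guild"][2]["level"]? 24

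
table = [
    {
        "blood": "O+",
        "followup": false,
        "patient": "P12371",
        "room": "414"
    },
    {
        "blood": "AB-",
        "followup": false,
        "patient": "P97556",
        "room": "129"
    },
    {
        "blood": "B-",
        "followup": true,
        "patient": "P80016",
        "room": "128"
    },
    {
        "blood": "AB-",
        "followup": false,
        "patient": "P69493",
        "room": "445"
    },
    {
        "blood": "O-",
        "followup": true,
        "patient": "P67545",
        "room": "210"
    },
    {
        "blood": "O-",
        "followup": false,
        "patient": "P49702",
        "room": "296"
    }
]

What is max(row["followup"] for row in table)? True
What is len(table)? 6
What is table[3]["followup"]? False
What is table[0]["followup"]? False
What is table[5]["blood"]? "O-"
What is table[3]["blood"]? "AB-"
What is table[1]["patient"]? "P97556"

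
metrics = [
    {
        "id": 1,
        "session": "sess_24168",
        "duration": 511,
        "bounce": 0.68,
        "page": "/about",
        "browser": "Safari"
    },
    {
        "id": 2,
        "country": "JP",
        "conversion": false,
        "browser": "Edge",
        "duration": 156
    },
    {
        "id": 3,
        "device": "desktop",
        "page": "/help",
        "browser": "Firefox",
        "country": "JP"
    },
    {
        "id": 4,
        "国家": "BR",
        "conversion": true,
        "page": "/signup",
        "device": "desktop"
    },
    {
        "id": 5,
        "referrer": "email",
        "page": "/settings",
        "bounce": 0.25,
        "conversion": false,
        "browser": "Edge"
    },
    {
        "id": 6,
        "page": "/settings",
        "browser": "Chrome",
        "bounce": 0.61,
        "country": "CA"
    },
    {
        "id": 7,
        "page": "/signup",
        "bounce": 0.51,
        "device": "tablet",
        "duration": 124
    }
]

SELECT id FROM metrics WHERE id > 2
[3, 4, 5, 6, 7]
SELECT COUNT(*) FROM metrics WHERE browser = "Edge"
2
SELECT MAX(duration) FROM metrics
511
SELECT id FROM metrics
[1, 2, 3, 4, 5, 6, 7]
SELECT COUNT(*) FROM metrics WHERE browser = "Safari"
1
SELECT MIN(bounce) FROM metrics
0.25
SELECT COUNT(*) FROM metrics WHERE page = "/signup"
2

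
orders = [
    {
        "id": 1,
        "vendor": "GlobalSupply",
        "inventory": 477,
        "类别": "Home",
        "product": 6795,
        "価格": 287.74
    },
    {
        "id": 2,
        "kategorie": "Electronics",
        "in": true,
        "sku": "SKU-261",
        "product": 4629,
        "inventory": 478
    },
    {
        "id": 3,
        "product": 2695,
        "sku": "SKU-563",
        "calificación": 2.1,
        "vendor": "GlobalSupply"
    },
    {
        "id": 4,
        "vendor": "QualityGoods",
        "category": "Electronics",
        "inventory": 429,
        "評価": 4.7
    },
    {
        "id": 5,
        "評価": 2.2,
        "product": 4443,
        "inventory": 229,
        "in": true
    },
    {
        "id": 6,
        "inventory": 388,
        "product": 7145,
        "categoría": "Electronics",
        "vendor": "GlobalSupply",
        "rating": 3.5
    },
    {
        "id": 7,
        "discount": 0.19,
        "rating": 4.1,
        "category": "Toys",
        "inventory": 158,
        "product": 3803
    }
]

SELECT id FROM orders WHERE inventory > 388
[1, 2, 4]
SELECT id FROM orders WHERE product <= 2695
[3]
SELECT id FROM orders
[1, 2, 3, 4, 5, 6, 7]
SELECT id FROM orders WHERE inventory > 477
[2]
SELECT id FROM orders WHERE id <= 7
[1, 2, 3, 4, 5, 6, 7]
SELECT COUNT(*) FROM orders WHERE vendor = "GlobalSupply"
3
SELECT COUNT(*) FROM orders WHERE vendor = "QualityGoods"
1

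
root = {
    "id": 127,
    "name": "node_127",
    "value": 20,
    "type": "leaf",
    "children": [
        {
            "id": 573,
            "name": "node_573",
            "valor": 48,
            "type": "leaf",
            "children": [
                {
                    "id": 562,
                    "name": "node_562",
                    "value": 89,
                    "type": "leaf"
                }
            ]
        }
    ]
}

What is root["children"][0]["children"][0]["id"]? 562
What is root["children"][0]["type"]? "leaf"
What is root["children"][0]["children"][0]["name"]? "node_562"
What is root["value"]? 20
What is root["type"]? "leaf"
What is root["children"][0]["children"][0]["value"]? 89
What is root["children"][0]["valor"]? 48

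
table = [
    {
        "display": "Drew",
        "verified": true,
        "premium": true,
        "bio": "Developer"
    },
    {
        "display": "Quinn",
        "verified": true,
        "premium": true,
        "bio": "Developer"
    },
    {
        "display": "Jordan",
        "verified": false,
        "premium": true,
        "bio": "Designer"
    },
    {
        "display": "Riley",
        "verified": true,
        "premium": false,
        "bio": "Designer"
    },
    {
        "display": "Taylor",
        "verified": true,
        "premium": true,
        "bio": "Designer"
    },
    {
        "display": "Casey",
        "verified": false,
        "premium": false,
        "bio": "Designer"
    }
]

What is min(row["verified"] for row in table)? False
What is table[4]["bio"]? "Designer"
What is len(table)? 6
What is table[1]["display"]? "Quinn"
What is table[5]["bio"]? "Designer"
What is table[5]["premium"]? False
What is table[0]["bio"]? "Developer"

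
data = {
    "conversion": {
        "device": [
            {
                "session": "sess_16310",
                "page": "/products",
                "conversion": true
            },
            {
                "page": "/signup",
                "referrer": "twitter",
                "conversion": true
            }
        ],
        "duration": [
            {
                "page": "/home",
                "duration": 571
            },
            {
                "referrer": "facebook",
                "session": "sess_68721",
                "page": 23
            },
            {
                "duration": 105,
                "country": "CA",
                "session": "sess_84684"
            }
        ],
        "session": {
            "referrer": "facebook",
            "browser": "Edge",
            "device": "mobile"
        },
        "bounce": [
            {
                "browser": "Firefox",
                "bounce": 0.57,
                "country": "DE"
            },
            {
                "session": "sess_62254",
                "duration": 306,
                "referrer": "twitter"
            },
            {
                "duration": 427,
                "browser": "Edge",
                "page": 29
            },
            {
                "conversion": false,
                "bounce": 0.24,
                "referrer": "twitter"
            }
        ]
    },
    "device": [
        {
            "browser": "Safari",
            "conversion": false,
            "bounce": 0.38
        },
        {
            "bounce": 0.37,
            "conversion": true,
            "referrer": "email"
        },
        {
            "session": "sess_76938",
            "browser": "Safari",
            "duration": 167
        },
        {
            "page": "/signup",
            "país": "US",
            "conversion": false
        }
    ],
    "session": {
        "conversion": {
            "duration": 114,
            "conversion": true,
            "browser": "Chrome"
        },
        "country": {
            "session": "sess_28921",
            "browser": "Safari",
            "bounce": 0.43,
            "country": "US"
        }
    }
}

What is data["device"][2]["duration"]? 167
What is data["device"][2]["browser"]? "Safari"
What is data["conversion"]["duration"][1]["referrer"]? "facebook"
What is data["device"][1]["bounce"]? 0.37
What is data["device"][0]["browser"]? "Safari"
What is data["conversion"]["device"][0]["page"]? "/products"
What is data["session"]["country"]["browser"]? "Safari"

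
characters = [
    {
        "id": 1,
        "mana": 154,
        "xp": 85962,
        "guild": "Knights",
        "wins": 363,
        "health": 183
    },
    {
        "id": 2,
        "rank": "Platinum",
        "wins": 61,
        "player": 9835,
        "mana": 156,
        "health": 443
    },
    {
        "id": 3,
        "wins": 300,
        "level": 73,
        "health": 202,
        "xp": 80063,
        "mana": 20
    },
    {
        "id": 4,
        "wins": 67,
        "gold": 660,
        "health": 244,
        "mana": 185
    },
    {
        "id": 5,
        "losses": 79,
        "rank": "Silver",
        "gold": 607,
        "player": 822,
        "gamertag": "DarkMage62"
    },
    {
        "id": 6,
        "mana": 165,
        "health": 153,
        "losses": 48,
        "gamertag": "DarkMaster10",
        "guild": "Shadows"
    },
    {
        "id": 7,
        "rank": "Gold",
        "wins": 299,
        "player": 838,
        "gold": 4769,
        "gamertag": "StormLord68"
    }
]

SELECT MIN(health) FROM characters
153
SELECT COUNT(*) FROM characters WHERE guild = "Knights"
1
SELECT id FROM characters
[1, 2, 3, 4, 5, 6, 7]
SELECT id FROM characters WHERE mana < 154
[3]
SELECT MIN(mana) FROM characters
20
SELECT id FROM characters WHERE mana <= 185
[1, 2, 3, 4, 6]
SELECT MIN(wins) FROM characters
61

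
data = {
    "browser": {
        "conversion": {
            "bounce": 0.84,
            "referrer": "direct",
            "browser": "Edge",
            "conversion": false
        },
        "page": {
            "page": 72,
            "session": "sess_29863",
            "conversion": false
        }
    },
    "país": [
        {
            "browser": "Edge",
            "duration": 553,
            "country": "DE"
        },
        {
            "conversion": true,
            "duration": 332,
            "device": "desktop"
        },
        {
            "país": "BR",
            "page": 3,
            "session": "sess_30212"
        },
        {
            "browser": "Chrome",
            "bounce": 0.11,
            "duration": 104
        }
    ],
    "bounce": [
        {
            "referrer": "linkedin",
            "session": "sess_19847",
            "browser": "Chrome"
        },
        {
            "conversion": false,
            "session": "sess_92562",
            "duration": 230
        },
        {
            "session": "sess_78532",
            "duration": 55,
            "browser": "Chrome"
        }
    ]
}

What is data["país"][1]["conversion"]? True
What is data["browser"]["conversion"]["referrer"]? "direct"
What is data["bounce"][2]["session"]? "sess_78532"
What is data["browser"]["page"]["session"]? "sess_29863"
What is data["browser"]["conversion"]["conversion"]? False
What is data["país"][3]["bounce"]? 0.11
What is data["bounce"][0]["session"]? "sess_19847"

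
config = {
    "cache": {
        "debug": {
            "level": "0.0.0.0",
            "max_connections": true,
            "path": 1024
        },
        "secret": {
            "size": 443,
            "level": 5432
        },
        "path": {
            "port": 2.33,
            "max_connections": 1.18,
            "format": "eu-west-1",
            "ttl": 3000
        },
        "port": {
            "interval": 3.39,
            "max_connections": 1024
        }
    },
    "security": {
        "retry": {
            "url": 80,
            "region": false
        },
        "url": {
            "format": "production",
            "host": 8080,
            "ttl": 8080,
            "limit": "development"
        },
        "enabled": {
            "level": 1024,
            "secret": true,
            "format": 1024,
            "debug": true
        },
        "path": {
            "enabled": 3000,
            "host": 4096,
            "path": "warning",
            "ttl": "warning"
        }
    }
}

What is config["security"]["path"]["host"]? 4096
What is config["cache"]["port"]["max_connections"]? 1024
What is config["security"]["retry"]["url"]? 80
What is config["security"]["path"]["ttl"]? "warning"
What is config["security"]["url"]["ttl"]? 8080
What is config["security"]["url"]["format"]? "production"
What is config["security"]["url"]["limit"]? "development"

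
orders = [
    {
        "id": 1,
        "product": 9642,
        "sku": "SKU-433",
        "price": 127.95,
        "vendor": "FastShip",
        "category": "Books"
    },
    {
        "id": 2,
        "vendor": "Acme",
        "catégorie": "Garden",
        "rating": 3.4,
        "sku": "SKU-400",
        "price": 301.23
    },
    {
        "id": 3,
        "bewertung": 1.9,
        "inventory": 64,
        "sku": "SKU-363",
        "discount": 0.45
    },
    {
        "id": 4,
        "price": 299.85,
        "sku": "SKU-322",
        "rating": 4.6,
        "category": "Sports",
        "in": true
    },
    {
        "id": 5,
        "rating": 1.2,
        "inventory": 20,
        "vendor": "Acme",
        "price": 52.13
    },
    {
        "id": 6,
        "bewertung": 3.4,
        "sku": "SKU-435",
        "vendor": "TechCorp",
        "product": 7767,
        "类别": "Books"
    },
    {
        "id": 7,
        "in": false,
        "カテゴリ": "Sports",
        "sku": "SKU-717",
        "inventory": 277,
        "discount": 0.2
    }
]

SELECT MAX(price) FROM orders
301.23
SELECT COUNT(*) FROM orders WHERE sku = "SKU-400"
1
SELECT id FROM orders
[1, 2, 3, 4, 5, 6, 7]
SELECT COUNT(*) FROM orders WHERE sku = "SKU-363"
1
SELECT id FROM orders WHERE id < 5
[1, 2, 3, 4]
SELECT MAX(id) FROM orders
7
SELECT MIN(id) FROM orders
1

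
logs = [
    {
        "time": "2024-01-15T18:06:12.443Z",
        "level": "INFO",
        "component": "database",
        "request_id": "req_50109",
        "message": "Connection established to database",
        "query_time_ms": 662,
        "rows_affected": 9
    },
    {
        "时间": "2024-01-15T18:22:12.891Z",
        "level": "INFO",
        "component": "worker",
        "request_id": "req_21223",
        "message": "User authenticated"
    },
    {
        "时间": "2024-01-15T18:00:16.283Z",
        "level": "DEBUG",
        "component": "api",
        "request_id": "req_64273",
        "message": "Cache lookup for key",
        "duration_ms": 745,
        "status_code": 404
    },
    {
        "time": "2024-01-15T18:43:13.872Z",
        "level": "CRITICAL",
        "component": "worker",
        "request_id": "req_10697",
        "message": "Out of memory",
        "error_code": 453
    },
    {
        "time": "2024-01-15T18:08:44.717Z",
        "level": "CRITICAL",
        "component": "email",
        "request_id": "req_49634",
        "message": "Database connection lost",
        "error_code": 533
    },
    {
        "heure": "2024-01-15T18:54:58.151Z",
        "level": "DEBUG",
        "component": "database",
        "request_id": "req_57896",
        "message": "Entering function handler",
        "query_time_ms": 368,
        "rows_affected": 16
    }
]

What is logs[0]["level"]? "INFO"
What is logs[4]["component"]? "email"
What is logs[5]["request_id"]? "req_57896"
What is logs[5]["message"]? "Entering function handler"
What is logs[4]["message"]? "Database connection lost"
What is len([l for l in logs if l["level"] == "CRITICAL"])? 2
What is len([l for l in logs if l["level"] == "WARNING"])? 0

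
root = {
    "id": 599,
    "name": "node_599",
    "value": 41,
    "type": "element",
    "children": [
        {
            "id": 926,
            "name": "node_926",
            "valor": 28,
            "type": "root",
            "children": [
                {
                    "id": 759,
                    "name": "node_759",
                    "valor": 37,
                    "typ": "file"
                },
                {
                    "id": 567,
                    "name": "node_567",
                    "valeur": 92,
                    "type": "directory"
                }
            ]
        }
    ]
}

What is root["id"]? 599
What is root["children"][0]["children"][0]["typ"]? "file"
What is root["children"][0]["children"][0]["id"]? 759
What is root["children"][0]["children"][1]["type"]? "directory"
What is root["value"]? 41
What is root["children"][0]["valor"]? 28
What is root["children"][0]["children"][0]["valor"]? 37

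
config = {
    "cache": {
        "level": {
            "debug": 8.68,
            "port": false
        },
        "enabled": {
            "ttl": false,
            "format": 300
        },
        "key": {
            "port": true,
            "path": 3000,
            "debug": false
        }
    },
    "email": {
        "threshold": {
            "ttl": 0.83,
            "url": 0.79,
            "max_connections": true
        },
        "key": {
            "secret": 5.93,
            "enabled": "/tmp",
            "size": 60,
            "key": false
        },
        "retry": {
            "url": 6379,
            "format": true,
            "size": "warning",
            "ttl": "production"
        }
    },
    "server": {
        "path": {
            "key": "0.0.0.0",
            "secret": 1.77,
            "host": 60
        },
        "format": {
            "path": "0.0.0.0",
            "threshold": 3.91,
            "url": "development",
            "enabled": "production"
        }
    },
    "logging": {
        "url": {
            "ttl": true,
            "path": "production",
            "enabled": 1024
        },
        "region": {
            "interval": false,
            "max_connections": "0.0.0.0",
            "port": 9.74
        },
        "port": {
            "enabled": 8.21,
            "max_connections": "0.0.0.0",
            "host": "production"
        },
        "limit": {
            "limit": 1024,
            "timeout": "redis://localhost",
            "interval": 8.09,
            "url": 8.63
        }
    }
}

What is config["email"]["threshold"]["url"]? 0.79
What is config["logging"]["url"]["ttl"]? True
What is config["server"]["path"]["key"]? "0.0.0.0"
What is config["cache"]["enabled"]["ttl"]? False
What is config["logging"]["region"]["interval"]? False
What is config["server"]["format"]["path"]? "0.0.0.0"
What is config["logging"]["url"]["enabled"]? 1024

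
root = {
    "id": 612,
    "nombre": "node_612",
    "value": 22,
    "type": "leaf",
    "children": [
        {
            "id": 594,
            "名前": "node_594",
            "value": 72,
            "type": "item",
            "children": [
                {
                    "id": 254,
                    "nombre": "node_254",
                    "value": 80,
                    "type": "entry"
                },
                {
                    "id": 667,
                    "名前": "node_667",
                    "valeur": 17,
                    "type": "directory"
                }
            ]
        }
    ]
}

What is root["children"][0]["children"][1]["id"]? 667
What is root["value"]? 22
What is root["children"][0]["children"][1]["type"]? "directory"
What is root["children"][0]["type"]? "item"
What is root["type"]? "leaf"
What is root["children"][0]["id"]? 594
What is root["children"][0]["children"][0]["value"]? 80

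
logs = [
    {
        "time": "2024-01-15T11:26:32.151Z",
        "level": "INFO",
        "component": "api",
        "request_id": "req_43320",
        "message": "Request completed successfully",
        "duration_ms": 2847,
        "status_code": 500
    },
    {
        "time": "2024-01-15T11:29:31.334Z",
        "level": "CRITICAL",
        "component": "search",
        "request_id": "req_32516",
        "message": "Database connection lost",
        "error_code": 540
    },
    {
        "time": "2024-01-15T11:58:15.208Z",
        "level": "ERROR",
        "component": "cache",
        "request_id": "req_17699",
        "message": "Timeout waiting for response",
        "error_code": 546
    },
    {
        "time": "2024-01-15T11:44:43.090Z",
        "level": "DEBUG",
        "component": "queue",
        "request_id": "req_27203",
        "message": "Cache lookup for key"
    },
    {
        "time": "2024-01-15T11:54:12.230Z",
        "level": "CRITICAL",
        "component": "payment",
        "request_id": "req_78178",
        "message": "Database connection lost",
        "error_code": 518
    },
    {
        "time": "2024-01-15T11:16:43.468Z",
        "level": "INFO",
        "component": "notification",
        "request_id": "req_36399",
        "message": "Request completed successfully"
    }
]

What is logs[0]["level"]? "INFO"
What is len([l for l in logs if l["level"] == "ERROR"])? 1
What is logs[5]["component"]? "notification"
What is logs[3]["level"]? "DEBUG"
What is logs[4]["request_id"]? "req_78178"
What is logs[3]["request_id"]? "req_27203"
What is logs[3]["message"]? "Cache lookup for key"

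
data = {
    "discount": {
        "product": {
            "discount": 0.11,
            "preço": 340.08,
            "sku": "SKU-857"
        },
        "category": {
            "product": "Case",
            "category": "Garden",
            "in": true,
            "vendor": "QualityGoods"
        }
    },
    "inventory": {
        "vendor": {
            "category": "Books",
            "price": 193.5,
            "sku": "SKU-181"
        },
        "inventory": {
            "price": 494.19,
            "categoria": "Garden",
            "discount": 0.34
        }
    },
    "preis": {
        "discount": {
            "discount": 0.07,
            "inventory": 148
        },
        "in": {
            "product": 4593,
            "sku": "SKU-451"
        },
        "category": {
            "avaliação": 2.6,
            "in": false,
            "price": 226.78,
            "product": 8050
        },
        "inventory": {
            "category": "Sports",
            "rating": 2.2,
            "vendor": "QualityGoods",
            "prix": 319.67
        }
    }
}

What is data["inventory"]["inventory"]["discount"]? 0.34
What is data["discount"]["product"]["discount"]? 0.11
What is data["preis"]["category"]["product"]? 8050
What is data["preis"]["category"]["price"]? 226.78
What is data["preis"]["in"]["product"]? 4593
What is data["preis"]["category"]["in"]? False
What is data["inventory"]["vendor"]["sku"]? "SKU-181"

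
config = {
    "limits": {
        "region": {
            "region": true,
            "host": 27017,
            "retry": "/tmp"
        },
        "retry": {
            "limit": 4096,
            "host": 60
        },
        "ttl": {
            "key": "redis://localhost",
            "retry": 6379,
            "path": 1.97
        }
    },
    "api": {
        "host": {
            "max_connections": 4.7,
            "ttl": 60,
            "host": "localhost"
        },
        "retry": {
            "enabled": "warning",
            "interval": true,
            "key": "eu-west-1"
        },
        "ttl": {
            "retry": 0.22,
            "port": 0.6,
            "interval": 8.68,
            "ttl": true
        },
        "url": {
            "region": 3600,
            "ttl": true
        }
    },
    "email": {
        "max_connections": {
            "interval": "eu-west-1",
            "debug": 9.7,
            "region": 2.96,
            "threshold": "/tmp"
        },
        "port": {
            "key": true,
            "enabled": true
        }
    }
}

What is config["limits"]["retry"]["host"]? 60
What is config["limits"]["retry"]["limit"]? 4096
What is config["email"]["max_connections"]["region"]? 2.96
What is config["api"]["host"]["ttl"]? 60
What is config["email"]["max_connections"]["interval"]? "eu-west-1"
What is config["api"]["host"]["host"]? "localhost"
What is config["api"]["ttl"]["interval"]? 8.68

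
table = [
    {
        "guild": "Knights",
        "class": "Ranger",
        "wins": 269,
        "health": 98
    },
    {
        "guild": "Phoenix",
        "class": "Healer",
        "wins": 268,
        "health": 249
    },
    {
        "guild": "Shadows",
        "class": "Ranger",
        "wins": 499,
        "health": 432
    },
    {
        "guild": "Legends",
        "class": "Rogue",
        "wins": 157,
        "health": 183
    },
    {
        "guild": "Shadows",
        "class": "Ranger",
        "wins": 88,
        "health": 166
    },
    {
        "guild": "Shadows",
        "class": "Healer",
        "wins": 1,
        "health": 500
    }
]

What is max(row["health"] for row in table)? 500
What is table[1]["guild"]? "Phoenix"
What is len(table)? 6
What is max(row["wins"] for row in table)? 499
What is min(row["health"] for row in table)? 98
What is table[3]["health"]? 183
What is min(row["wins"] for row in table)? 1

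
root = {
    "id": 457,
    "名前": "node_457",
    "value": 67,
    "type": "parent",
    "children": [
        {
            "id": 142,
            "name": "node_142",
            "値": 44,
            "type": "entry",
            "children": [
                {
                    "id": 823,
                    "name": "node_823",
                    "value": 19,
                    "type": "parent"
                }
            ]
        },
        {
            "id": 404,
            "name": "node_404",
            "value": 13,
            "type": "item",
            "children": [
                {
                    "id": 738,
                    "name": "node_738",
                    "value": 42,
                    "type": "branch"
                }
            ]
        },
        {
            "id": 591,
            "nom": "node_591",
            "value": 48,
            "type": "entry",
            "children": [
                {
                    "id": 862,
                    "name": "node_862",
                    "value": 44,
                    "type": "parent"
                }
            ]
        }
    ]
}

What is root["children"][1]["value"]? 13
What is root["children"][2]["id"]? 591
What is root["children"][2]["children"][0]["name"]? "node_862"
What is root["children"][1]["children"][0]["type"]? "branch"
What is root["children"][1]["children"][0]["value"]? 42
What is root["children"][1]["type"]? "item"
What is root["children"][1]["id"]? 404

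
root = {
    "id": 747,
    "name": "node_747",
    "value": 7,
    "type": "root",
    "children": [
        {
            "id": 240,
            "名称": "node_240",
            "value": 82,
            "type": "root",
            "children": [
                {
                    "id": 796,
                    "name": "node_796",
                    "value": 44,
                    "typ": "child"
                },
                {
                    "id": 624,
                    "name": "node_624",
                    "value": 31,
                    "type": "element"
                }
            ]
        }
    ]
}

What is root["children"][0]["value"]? 82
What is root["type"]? "root"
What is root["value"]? 7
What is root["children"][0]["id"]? 240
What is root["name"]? "node_747"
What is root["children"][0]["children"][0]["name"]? "node_796"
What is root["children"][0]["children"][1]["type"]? "element"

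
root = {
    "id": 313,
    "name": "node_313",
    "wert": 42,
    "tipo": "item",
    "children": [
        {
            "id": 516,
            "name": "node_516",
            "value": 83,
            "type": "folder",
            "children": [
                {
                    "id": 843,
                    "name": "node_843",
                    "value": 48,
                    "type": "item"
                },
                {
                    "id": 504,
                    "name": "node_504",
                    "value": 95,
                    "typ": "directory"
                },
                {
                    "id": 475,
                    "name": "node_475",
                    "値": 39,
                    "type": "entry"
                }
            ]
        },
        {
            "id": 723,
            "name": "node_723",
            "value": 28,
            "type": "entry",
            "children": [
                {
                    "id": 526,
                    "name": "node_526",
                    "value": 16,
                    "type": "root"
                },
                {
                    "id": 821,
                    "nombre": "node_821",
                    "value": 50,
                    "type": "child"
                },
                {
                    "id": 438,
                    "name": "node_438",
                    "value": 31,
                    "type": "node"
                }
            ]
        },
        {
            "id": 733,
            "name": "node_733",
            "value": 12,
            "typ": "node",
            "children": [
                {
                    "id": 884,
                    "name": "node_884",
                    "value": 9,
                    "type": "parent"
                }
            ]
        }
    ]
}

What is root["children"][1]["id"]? 723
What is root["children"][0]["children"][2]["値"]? 39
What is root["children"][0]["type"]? "folder"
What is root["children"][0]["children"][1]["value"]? 95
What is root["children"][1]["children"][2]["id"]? 438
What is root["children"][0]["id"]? 516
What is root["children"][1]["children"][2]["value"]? 31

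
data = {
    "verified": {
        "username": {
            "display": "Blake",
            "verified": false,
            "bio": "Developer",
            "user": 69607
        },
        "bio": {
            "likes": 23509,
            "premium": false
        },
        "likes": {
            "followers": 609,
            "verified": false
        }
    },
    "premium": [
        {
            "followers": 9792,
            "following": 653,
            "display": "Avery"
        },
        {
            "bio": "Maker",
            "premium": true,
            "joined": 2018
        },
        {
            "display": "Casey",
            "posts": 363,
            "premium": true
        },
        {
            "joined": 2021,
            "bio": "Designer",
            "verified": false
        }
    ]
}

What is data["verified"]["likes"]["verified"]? False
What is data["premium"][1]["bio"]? "Maker"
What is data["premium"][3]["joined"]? 2021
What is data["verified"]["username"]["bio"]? "Developer"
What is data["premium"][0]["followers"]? 9792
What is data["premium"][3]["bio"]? "Designer"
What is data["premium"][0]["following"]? 653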